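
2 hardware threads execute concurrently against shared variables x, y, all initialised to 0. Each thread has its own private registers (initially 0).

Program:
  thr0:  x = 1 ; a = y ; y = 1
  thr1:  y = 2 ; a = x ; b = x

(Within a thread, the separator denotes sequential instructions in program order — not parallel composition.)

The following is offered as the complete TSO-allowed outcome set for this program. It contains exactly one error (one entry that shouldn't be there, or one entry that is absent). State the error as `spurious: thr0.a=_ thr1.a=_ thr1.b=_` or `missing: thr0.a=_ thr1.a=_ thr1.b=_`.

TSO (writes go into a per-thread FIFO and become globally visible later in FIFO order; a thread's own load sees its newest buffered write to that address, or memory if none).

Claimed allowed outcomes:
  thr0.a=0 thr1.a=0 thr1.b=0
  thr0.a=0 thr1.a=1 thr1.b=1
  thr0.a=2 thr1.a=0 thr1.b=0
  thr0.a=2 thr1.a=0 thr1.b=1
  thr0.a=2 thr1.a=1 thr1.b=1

missing: thr0.a=0 thr1.a=0 thr1.b=1

outcome vector order: (thr0.a,thr1.a,thr1.b)
TSO: 6 outcomes — {(0,0,0), (0,0,1), (0,1,1), (2,0,0), (2,0,1), (2,1,1)}
TSO∖claimed = {(0,0,1)}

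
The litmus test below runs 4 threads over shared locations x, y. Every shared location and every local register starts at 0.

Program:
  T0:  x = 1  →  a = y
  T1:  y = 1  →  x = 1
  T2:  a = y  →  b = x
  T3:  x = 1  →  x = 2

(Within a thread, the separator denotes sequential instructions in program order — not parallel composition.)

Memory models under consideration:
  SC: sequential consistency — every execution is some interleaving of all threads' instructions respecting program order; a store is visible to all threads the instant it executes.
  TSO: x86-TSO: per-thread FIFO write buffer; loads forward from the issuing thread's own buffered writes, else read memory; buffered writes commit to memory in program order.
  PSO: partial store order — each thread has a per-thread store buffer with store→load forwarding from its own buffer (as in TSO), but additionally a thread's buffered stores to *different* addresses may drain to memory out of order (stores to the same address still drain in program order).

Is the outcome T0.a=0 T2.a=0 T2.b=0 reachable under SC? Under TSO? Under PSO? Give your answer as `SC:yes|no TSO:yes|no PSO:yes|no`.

SC:yes TSO:yes PSO:yes

outcome vector order: (T0.a,T2.a,T2.b)
SC (11): <0 0 0> <0 0 1> <0 0 2> <0 1 1> <0 1 2> <1 0 0> <1 0 1> <1 0 2> <1 1 0> <1 1 1> <1 1 2>
TSO (12): <0 0 0> <0 0 1> <0 0 2> <0 1 0> <0 1 1> <0 1 2> <1 0 0> <1 0 1> <1 0 2> <1 1 0> <1 1 1> <1 1 2>
PSO (12): <0 0 0> <0 0 1> <0 0 2> <0 1 0> <0 1 1> <0 1 2> <1 0 0> <1 0 1> <1 0 2> <1 1 0> <1 1 1> <1 1 2>
target <0 0 0> ∈ {SC,TSO,PSO}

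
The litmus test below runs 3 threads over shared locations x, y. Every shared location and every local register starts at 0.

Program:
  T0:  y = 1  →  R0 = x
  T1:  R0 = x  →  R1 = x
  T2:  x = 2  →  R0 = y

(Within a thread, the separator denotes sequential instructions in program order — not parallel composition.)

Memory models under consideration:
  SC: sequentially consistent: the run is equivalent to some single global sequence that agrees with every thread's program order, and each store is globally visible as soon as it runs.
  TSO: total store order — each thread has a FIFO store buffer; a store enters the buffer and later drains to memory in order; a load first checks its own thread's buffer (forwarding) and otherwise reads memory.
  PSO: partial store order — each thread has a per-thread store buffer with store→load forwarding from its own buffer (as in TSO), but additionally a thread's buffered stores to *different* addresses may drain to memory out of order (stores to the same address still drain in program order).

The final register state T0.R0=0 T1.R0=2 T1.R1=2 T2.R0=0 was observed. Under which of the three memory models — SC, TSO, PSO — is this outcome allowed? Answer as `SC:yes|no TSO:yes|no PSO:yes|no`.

outcome vector order: (T0.R0,T1.R0,T1.R1,T2.R0)
under SC → 0/0/0/1, 0/0/2/1, 0/2/2/1, 2/0/0/0, 2/0/0/1, 2/0/2/0, 2/0/2/1, 2/2/2/0, 2/2/2/1
under TSO → 0/0/0/0, 0/0/0/1, 0/0/2/0, 0/0/2/1, 0/2/2/0, 0/2/2/1, 2/0/0/0, 2/0/0/1, 2/0/2/0, 2/0/2/1, 2/2/2/0, 2/2/2/1
under PSO → 0/0/0/0, 0/0/0/1, 0/0/2/0, 0/0/2/1, 0/2/2/0, 0/2/2/1, 2/0/0/0, 2/0/0/1, 2/0/2/0, 2/0/2/1, 2/2/2/0, 2/2/2/1
target 0/2/2/0 ∈ {TSO,PSO}

SC:no TSO:yes PSO:yes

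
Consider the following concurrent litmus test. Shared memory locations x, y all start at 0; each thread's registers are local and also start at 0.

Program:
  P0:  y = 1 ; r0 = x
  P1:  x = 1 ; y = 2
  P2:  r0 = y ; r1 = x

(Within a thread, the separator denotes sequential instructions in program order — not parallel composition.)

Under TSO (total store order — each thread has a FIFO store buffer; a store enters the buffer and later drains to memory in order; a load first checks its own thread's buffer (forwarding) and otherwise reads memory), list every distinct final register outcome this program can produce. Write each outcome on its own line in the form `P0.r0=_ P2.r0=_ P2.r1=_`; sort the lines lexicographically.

P0.r0=0 P2.r0=0 P2.r1=0
P0.r0=0 P2.r0=0 P2.r1=1
P0.r0=0 P2.r0=1 P2.r1=0
P0.r0=0 P2.r0=1 P2.r1=1
P0.r0=0 P2.r0=2 P2.r1=1
P0.r0=1 P2.r0=0 P2.r1=0
P0.r0=1 P2.r0=0 P2.r1=1
P0.r0=1 P2.r0=1 P2.r1=0
P0.r0=1 P2.r0=1 P2.r1=1
P0.r0=1 P2.r0=2 P2.r1=1

outcome vector order: (P0.r0,P2.r0,P2.r1)
|TSO outcomes| = 10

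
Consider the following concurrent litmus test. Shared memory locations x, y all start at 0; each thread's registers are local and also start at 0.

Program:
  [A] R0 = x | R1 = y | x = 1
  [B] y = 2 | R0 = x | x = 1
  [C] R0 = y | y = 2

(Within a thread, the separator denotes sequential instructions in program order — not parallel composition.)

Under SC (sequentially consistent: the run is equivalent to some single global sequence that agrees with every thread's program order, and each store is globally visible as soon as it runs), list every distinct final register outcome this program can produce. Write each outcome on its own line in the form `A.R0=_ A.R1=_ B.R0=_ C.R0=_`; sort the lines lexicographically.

outcome vector order: (A.R0,A.R1,B.R0,C.R0)
|SC outcomes| = 10

A.R0=0 A.R1=0 B.R0=0 C.R0=0
A.R0=0 A.R1=0 B.R0=0 C.R0=2
A.R0=0 A.R1=0 B.R0=1 C.R0=0
A.R0=0 A.R1=0 B.R0=1 C.R0=2
A.R0=0 A.R1=2 B.R0=0 C.R0=0
A.R0=0 A.R1=2 B.R0=0 C.R0=2
A.R0=0 A.R1=2 B.R0=1 C.R0=0
A.R0=0 A.R1=2 B.R0=1 C.R0=2
A.R0=1 A.R1=2 B.R0=0 C.R0=0
A.R0=1 A.R1=2 B.R0=0 C.R0=2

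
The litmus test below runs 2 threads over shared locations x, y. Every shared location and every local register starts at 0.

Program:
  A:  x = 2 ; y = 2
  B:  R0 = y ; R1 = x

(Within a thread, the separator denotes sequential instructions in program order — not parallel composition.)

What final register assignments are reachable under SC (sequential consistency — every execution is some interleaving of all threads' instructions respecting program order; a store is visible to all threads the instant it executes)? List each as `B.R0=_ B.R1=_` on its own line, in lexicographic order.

B.R0=0 B.R1=0
B.R0=0 B.R1=2
B.R0=2 B.R1=2

outcome vector order: (B.R0,B.R1)
|SC outcomes| = 3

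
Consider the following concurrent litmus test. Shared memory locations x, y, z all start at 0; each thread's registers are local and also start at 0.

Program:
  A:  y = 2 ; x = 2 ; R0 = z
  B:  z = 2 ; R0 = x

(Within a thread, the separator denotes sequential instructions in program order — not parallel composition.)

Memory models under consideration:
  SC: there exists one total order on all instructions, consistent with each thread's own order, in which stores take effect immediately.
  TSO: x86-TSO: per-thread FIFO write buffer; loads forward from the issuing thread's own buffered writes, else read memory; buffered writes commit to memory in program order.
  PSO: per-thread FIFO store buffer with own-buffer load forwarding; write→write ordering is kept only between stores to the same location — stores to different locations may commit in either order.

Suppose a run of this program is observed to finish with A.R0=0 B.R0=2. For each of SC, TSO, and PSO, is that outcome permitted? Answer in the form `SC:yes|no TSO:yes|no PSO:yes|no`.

SC:yes TSO:yes PSO:yes

outcome vector order: (A.R0,B.R0)
SC (3): 02 20 22
TSO (4): 00 02 20 22
PSO (4): 00 02 20 22
target 02 ∈ {SC,TSO,PSO}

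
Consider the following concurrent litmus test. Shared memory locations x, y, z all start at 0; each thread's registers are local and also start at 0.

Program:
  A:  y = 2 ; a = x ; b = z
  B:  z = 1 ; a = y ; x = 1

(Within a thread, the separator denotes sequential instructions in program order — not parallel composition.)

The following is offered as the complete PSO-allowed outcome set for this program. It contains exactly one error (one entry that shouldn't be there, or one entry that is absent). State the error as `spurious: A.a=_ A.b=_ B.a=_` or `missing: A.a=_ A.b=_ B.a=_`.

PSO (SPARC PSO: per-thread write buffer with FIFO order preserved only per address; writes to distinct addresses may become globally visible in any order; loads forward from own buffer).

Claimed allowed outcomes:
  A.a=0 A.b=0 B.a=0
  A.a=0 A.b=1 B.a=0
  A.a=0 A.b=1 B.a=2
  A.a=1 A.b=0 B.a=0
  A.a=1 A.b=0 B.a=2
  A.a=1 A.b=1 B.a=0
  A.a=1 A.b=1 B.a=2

outcome vector order: (A.a,A.b,B.a)
[PSO] allowed = {(0,0,0), (0,0,2), (0,1,0), (0,1,2), (1,0,0), (1,0,2), (1,1,0), (1,1,2)}
PSO∖claimed = {(0,0,2)}

missing: A.a=0 A.b=0 B.a=2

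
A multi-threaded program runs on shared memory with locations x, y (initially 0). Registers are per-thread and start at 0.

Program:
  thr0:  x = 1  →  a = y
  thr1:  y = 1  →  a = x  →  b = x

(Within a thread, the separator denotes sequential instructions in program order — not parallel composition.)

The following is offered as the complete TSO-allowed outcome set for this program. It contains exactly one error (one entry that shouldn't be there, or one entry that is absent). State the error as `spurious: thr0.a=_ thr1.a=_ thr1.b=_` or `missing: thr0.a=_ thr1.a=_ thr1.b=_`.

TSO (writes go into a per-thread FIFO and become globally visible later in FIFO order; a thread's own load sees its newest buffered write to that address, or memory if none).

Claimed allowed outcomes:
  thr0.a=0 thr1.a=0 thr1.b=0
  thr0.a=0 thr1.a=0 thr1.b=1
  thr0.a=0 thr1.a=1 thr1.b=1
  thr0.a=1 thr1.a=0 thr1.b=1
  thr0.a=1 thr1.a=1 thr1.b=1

missing: thr0.a=1 thr1.a=0 thr1.b=0

outcome vector order: (thr0.a,thr1.a,thr1.b)
TSO: 6 outcomes — {000; 001; 011; 100; 101; 111}
TSO∖claimed = {100}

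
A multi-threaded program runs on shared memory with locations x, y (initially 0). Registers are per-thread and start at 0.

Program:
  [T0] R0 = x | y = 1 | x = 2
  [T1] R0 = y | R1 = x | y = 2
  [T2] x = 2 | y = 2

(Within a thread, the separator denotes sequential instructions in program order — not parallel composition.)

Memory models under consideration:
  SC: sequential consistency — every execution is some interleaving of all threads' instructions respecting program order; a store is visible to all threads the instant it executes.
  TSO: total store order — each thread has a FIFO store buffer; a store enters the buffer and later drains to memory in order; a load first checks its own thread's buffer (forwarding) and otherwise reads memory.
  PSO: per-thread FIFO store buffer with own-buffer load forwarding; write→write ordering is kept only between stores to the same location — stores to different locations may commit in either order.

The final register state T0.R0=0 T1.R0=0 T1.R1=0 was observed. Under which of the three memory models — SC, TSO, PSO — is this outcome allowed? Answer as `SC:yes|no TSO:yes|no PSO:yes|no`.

SC:yes TSO:yes PSO:yes

outcome vector order: (T0.R0,T1.R0,T1.R1)
under SC → (0,0,0); (0,0,2); (0,1,0); (0,1,2); (0,2,2); (2,0,0); (2,0,2); (2,1,2); (2,2,2)
under TSO → (0,0,0); (0,0,2); (0,1,0); (0,1,2); (0,2,2); (2,0,0); (2,0,2); (2,1,2); (2,2,2)
under PSO → (0,0,0); (0,0,2); (0,1,0); (0,1,2); (0,2,0); (0,2,2); (2,0,0); (2,0,2); (2,1,2); (2,2,0); (2,2,2)
target (0,0,0) ∈ {SC,TSO,PSO}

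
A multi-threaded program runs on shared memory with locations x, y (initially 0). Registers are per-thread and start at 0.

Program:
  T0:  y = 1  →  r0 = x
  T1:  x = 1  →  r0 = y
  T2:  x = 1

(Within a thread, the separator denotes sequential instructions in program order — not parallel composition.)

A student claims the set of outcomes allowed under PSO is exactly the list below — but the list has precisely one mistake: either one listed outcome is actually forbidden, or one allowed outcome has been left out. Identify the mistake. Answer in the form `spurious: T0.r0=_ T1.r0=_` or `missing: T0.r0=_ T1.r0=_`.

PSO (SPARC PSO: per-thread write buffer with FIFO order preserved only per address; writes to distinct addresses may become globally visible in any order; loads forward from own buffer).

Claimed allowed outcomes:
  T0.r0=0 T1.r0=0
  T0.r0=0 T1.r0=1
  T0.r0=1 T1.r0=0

outcome vector order: (T0.r0,T1.r0)
under PSO → 00 01 10 11
PSO∖claimed = {11}

missing: T0.r0=1 T1.r0=1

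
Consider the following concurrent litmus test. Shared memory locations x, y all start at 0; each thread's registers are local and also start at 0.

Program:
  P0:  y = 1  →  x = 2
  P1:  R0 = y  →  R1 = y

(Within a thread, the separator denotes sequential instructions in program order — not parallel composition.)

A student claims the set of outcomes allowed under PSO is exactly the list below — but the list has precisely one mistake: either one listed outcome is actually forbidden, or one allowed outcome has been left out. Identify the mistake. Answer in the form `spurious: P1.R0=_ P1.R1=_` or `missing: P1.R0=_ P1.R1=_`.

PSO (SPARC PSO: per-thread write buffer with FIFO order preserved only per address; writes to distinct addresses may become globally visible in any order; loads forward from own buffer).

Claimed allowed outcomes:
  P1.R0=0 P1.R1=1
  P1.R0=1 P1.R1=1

missing: P1.R0=0 P1.R1=0

outcome vector order: (P1.R0,P1.R1)
PSO: 3 outcomes — {(0,0); (0,1); (1,1)}
PSO∖claimed = {(0,0)}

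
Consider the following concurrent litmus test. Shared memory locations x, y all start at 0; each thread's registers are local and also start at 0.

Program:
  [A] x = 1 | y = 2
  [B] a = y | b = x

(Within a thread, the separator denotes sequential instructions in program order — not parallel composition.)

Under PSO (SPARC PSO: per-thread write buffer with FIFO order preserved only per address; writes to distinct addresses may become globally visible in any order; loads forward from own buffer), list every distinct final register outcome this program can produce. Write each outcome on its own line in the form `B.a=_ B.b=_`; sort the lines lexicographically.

B.a=0 B.b=0
B.a=0 B.b=1
B.a=2 B.b=0
B.a=2 B.b=1

outcome vector order: (B.a,B.b)
|PSO outcomes| = 4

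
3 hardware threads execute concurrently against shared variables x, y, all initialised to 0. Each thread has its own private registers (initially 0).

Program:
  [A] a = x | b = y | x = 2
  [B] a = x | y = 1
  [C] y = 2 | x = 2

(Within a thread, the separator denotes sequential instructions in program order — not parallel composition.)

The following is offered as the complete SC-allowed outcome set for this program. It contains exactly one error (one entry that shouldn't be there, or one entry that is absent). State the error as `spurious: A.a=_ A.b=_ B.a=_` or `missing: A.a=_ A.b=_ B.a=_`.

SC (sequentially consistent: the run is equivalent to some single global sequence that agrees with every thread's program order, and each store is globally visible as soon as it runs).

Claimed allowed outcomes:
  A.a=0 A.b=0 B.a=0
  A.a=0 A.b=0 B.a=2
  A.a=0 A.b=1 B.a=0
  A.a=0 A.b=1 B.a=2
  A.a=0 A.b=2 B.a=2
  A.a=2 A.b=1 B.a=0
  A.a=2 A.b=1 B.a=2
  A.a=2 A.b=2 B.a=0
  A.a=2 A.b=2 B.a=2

outcome vector order: (A.a,A.b,B.a)
under SC → 000, 002, 010, 012, 020, 022, 210, 212, 220, 222
SC∖claimed = {020}

missing: A.a=0 A.b=2 B.a=0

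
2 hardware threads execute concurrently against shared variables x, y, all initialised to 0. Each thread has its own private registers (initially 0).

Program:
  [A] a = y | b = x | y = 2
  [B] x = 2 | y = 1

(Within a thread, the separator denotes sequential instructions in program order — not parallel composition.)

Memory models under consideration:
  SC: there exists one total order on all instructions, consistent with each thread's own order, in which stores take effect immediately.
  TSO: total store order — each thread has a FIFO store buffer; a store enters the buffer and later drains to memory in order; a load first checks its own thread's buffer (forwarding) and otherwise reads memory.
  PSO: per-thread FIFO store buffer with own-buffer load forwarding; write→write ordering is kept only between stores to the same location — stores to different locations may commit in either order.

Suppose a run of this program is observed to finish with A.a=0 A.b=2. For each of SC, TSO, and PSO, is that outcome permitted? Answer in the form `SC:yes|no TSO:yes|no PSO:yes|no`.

outcome vector order: (A.a,A.b)
[SC] allowed = {<0 0> <0 2> <1 2>}
[TSO] allowed = {<0 0> <0 2> <1 2>}
[PSO] allowed = {<0 0> <0 2> <1 0> <1 2>}
target <0 2> ∈ {SC,TSO,PSO}

SC:yes TSO:yes PSO:yes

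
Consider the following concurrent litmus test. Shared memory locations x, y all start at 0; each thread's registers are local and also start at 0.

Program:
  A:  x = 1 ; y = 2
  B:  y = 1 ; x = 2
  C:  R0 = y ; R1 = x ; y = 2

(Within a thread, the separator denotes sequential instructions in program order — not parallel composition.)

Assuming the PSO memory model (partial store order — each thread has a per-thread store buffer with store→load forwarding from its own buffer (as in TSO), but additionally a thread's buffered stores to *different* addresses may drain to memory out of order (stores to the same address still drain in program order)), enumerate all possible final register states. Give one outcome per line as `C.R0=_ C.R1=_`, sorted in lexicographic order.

outcome vector order: (C.R0,C.R1)
|PSO outcomes| = 9

C.R0=0 C.R1=0
C.R0=0 C.R1=1
C.R0=0 C.R1=2
C.R0=1 C.R1=0
C.R0=1 C.R1=1
C.R0=1 C.R1=2
C.R0=2 C.R1=0
C.R0=2 C.R1=1
C.R0=2 C.R1=2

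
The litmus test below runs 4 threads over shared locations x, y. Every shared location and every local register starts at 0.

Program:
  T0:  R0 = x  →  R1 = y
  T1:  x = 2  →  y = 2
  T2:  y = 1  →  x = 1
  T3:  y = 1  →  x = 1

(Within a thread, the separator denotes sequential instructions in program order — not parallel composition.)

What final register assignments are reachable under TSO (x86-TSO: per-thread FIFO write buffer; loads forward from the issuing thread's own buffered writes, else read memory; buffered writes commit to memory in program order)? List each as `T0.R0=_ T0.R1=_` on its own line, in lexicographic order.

T0.R0=0 T0.R1=0
T0.R0=0 T0.R1=1
T0.R0=0 T0.R1=2
T0.R0=1 T0.R1=1
T0.R0=1 T0.R1=2
T0.R0=2 T0.R1=0
T0.R0=2 T0.R1=1
T0.R0=2 T0.R1=2

outcome vector order: (T0.R0,T0.R1)
|TSO outcomes| = 8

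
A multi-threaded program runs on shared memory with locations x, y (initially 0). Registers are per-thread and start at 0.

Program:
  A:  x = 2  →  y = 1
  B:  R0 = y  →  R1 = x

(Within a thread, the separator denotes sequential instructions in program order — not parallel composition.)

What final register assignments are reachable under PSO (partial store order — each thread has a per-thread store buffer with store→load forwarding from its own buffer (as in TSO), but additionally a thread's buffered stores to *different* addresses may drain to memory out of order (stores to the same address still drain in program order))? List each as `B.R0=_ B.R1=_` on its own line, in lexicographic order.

outcome vector order: (B.R0,B.R1)
|PSO outcomes| = 4

B.R0=0 B.R1=0
B.R0=0 B.R1=2
B.R0=1 B.R1=0
B.R0=1 B.R1=2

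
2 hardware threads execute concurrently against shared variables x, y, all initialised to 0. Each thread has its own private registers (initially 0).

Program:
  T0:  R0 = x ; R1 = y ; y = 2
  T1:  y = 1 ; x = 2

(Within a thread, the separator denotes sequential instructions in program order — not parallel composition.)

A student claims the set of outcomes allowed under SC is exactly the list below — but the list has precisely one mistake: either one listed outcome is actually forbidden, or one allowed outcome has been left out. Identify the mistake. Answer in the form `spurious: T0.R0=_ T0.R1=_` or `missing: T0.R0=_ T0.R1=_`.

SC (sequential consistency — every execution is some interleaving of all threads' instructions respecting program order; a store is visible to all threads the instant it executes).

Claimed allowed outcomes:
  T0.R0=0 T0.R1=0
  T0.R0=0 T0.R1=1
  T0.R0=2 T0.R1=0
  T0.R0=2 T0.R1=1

spurious: T0.R0=2 T0.R1=0

outcome vector order: (T0.R0,T0.R1)
[SC] allowed = {(0,0); (0,1); (2,1)}
claimed∖SC = {(2,0)}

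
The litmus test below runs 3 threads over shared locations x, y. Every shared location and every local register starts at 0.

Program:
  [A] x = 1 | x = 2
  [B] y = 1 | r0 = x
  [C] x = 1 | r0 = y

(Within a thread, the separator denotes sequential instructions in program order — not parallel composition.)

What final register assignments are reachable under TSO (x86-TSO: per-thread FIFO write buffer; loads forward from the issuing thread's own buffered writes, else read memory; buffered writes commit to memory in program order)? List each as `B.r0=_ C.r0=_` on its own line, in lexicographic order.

outcome vector order: (B.r0,C.r0)
|TSO outcomes| = 6

B.r0=0 C.r0=0
B.r0=0 C.r0=1
B.r0=1 C.r0=0
B.r0=1 C.r0=1
B.r0=2 C.r0=0
B.r0=2 C.r0=1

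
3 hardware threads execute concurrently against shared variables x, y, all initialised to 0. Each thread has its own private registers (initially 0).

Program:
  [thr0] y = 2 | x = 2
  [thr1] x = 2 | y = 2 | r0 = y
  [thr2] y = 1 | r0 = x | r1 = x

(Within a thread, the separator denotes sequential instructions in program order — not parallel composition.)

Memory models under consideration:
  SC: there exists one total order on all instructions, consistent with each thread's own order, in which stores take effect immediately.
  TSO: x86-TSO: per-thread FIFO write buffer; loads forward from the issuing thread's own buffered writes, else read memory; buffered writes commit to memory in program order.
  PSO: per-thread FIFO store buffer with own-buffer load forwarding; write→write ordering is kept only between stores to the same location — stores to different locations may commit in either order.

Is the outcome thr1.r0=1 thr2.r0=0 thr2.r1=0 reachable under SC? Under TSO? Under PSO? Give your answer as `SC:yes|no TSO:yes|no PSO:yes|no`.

outcome vector order: (thr1.r0,thr2.r0,thr2.r1)
SC: 4 outcomes — {122 200 202 222}
TSO: 6 outcomes — {100 102 122 200 202 222}
PSO: 6 outcomes — {100 102 122 200 202 222}
target 100 ∈ {TSO,PSO}

SC:no TSO:yes PSO:yes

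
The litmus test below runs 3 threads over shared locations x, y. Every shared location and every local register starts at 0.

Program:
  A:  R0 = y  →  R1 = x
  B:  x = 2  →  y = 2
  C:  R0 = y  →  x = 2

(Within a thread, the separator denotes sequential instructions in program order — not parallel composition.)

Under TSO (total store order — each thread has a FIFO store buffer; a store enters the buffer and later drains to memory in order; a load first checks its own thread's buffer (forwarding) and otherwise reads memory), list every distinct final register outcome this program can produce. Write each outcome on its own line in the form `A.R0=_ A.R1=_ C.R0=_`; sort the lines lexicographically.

outcome vector order: (A.R0,A.R1,C.R0)
|TSO outcomes| = 6

A.R0=0 A.R1=0 C.R0=0
A.R0=0 A.R1=0 C.R0=2
A.R0=0 A.R1=2 C.R0=0
A.R0=0 A.R1=2 C.R0=2
A.R0=2 A.R1=2 C.R0=0
A.R0=2 A.R1=2 C.R0=2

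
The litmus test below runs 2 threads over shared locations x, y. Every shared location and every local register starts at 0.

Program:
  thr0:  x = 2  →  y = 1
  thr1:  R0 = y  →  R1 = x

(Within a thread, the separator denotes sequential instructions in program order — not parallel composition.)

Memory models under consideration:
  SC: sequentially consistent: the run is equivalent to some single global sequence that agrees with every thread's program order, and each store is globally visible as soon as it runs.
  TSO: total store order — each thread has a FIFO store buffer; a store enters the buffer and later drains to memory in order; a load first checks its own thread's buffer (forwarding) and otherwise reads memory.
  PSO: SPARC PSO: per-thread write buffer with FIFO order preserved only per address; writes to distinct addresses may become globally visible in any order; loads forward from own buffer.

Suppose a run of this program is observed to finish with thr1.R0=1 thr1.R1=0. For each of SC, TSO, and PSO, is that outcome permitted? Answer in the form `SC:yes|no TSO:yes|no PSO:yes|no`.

SC:no TSO:no PSO:yes

outcome vector order: (thr1.R0,thr1.R1)
[SC] allowed = {00 02 12}
[TSO] allowed = {00 02 12}
[PSO] allowed = {00 02 10 12}
target 10 ∈ {PSO}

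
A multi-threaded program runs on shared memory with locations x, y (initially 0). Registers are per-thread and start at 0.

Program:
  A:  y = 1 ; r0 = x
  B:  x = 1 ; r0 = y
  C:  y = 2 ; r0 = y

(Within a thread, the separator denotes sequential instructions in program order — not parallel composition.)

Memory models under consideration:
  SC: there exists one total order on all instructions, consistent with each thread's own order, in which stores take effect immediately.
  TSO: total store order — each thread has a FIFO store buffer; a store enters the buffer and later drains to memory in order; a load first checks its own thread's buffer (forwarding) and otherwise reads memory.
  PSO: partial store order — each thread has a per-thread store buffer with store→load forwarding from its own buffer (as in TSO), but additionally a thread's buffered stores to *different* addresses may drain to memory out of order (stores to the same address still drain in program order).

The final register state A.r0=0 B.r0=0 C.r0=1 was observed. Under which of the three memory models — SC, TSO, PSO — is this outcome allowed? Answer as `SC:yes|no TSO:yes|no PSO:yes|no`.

SC:no TSO:yes PSO:yes

outcome vector order: (A.r0,B.r0,C.r0)
[SC] allowed = {(0,1,1) (0,1,2) (0,2,2) (1,0,1) (1,0,2) (1,1,1) (1,1,2) (1,2,1) (1,2,2)}
[TSO] allowed = {(0,0,1) (0,0,2) (0,1,1) (0,1,2) (0,2,1) (0,2,2) (1,0,1) (1,0,2) (1,1,1) (1,1,2) (1,2,1) (1,2,2)}
[PSO] allowed = {(0,0,1) (0,0,2) (0,1,1) (0,1,2) (0,2,1) (0,2,2) (1,0,1) (1,0,2) (1,1,1) (1,1,2) (1,2,1) (1,2,2)}
target (0,0,1) ∈ {TSO,PSO}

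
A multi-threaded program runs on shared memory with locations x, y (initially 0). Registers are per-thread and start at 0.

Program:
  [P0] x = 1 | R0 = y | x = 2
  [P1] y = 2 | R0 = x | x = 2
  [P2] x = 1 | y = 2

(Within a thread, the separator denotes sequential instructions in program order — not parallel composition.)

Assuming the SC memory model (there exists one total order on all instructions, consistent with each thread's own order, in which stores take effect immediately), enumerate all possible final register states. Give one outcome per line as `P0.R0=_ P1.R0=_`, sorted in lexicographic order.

outcome vector order: (P0.R0,P1.R0)
|SC outcomes| = 5

P0.R0=0 P1.R0=1
P0.R0=0 P1.R0=2
P0.R0=2 P1.R0=0
P0.R0=2 P1.R0=1
P0.R0=2 P1.R0=2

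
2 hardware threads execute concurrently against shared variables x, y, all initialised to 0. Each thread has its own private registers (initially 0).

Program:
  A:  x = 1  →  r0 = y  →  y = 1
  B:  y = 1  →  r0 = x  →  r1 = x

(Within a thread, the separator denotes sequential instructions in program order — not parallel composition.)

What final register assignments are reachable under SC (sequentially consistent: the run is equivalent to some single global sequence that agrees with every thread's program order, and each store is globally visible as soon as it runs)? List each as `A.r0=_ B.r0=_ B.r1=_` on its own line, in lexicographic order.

A.r0=0 B.r0=1 B.r1=1
A.r0=1 B.r0=0 B.r1=0
A.r0=1 B.r0=0 B.r1=1
A.r0=1 B.r0=1 B.r1=1

outcome vector order: (A.r0,B.r0,B.r1)
|SC outcomes| = 4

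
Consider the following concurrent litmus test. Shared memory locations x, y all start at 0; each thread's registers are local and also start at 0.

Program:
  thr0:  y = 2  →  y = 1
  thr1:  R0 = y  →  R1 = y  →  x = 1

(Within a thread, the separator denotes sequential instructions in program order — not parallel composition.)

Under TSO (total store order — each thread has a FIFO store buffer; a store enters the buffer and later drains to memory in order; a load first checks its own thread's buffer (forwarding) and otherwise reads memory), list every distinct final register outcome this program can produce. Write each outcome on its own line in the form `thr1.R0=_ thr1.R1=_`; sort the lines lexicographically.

thr1.R0=0 thr1.R1=0
thr1.R0=0 thr1.R1=1
thr1.R0=0 thr1.R1=2
thr1.R0=1 thr1.R1=1
thr1.R0=2 thr1.R1=1
thr1.R0=2 thr1.R1=2

outcome vector order: (thr1.R0,thr1.R1)
|TSO outcomes| = 6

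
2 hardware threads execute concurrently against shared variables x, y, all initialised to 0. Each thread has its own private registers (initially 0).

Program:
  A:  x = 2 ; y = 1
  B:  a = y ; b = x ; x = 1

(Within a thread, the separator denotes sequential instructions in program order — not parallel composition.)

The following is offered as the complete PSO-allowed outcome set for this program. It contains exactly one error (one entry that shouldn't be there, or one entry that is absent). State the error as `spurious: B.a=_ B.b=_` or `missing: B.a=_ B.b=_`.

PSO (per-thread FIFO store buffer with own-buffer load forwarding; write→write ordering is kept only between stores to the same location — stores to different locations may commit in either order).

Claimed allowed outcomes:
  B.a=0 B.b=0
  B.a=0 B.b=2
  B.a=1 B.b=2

outcome vector order: (B.a,B.b)
under PSO → 00 02 10 12
PSO∖claimed = {10}

missing: B.a=1 B.b=0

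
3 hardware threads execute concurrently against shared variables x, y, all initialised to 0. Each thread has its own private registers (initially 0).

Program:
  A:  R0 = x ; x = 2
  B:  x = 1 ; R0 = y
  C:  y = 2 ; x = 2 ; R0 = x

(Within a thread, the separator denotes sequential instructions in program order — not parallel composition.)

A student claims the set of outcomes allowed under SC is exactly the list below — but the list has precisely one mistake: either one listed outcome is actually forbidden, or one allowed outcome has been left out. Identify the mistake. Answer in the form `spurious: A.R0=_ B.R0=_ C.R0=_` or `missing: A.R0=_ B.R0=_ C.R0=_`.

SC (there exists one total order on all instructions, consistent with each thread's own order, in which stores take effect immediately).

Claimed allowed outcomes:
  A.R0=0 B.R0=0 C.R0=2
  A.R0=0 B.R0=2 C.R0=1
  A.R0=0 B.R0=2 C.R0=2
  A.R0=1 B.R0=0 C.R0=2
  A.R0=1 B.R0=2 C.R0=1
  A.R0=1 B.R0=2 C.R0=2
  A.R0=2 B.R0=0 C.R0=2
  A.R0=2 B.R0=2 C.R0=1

missing: A.R0=2 B.R0=2 C.R0=2

outcome vector order: (A.R0,B.R0,C.R0)
[SC] allowed = {0/0/2 0/2/1 0/2/2 1/0/2 1/2/1 1/2/2 2/0/2 2/2/1 2/2/2}
SC∖claimed = {2/2/2}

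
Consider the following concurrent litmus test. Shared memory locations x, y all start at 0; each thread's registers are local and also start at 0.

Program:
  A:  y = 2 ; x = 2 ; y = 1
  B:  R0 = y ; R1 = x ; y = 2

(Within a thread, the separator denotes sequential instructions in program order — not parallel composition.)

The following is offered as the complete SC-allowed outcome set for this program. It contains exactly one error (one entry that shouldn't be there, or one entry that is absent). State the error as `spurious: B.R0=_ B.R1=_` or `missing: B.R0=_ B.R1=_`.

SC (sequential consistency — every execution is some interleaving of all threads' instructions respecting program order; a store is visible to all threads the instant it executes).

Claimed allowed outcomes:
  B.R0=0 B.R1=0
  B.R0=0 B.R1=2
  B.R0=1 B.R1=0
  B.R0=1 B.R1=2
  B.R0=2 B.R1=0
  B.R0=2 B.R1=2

outcome vector order: (B.R0,B.R1)
SC: 5 outcomes — {(0,0) (0,2) (1,2) (2,0) (2,2)}
claimed∖SC = {(1,0)}

spurious: B.R0=1 B.R1=0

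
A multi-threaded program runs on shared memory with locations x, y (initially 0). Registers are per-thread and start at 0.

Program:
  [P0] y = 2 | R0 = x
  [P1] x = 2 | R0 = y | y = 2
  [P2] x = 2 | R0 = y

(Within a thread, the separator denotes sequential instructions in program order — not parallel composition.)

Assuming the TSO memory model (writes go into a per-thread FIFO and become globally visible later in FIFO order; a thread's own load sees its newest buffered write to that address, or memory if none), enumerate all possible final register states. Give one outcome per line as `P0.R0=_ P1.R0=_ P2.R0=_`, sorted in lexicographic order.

outcome vector order: (P0.R0,P1.R0,P2.R0)
|TSO outcomes| = 8

P0.R0=0 P1.R0=0 P2.R0=0
P0.R0=0 P1.R0=0 P2.R0=2
P0.R0=0 P1.R0=2 P2.R0=0
P0.R0=0 P1.R0=2 P2.R0=2
P0.R0=2 P1.R0=0 P2.R0=0
P0.R0=2 P1.R0=0 P2.R0=2
P0.R0=2 P1.R0=2 P2.R0=0
P0.R0=2 P1.R0=2 P2.R0=2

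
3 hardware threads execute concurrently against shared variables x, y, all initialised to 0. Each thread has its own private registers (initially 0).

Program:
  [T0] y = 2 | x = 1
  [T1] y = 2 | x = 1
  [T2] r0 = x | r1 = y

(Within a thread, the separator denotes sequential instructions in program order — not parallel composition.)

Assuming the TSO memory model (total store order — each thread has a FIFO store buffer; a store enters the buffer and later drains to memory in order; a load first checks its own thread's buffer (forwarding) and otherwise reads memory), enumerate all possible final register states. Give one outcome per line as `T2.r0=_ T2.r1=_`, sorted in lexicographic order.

T2.r0=0 T2.r1=0
T2.r0=0 T2.r1=2
T2.r0=1 T2.r1=2

outcome vector order: (T2.r0,T2.r1)
|TSO outcomes| = 3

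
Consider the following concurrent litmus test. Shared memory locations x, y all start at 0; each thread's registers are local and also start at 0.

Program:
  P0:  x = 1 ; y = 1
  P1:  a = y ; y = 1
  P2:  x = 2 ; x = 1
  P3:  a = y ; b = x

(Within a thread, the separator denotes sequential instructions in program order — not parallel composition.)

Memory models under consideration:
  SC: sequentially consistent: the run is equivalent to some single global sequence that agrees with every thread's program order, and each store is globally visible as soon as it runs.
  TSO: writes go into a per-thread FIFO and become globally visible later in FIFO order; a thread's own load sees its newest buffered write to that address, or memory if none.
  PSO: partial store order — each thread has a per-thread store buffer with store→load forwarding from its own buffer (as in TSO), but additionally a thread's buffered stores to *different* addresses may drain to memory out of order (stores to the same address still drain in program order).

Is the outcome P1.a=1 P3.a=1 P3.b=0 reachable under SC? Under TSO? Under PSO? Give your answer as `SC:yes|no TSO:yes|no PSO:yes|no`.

SC:no TSO:no PSO:yes

outcome vector order: (P1.a,P3.a,P3.b)
SC: 11 outcomes — {000 001 002 010 011 012 100 101 102 111 112}
TSO: 11 outcomes — {000 001 002 010 011 012 100 101 102 111 112}
PSO: 12 outcomes — {000 001 002 010 011 012 100 101 102 110 111 112}
target 110 ∈ {PSO}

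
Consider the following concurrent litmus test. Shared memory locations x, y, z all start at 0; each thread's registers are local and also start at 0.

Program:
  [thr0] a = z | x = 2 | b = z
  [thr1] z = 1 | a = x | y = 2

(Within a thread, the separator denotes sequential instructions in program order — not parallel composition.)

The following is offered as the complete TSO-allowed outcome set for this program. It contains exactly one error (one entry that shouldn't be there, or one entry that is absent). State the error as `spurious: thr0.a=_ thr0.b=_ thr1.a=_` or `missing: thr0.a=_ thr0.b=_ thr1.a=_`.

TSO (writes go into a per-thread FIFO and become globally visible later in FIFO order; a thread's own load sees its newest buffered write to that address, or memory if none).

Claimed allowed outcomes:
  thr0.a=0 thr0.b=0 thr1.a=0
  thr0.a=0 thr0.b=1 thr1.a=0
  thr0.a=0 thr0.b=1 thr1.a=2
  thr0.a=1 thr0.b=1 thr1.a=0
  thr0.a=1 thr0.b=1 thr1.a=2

outcome vector order: (thr0.a,thr0.b,thr1.a)
under TSO → 000 002 010 012 110 112
TSO∖claimed = {002}

missing: thr0.a=0 thr0.b=0 thr1.a=2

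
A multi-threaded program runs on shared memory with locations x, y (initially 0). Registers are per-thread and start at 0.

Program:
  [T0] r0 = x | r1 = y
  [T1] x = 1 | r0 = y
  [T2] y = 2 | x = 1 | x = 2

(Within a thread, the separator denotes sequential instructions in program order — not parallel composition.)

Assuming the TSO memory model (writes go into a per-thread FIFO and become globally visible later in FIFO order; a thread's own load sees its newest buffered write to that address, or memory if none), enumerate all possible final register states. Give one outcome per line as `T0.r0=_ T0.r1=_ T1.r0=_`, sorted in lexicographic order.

T0.r0=0 T0.r1=0 T1.r0=0
T0.r0=0 T0.r1=0 T1.r0=2
T0.r0=0 T0.r1=2 T1.r0=0
T0.r0=0 T0.r1=2 T1.r0=2
T0.r0=1 T0.r1=0 T1.r0=0
T0.r0=1 T0.r1=0 T1.r0=2
T0.r0=1 T0.r1=2 T1.r0=0
T0.r0=1 T0.r1=2 T1.r0=2
T0.r0=2 T0.r1=2 T1.r0=0
T0.r0=2 T0.r1=2 T1.r0=2

outcome vector order: (T0.r0,T0.r1,T1.r0)
|TSO outcomes| = 10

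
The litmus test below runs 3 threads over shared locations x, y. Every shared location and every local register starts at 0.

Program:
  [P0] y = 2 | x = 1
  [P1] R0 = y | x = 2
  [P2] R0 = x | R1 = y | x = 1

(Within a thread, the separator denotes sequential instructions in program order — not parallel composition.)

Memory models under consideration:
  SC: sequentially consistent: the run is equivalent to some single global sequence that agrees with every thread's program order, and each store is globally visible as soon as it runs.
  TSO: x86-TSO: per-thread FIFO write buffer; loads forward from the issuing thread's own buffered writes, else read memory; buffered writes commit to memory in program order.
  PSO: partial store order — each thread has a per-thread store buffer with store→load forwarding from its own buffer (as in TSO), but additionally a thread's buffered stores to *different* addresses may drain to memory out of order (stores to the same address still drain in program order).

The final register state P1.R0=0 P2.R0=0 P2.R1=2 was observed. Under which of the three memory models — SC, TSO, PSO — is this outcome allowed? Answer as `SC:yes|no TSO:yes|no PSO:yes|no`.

outcome vector order: (P1.R0,P2.R0,P2.R1)
under SC → <0 0 0> <0 0 2> <0 1 2> <0 2 0> <0 2 2> <2 0 0> <2 0 2> <2 1 2> <2 2 2>
under TSO → <0 0 0> <0 0 2> <0 1 2> <0 2 0> <0 2 2> <2 0 0> <2 0 2> <2 1 2> <2 2 2>
under PSO → <0 0 0> <0 0 2> <0 1 0> <0 1 2> <0 2 0> <0 2 2> <2 0 0> <2 0 2> <2 1 0> <2 1 2> <2 2 2>
target <0 0 2> ∈ {SC,TSO,PSO}

SC:yes TSO:yes PSO:yes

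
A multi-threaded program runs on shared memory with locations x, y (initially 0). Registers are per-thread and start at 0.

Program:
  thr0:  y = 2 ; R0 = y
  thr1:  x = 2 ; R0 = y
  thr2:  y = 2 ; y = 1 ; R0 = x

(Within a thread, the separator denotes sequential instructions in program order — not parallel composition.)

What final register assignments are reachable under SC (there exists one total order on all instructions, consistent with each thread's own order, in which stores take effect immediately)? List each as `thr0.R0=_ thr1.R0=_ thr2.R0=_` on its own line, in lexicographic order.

outcome vector order: (thr0.R0,thr1.R0,thr2.R0)
|SC outcomes| = 9

thr0.R0=1 thr1.R0=0 thr2.R0=2
thr0.R0=1 thr1.R0=1 thr2.R0=0
thr0.R0=1 thr1.R0=1 thr2.R0=2
thr0.R0=1 thr1.R0=2 thr2.R0=2
thr0.R0=2 thr1.R0=0 thr2.R0=2
thr0.R0=2 thr1.R0=1 thr2.R0=0
thr0.R0=2 thr1.R0=1 thr2.R0=2
thr0.R0=2 thr1.R0=2 thr2.R0=0
thr0.R0=2 thr1.R0=2 thr2.R0=2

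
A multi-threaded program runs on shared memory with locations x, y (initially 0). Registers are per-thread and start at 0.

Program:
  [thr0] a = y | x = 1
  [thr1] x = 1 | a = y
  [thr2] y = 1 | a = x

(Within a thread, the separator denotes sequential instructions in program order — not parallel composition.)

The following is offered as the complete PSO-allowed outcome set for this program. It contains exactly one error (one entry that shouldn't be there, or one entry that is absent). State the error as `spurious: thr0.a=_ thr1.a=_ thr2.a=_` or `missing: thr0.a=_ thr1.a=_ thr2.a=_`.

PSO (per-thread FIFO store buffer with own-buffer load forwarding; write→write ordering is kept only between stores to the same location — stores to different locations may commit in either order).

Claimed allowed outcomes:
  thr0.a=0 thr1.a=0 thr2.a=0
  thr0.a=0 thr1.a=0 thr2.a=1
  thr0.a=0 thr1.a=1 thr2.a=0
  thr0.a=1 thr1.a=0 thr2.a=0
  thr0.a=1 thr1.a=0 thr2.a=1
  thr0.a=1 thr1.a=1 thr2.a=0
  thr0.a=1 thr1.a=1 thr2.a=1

outcome vector order: (thr0.a,thr1.a,thr2.a)
under PSO → <0 0 0> <0 0 1> <0 1 0> <0 1 1> <1 0 0> <1 0 1> <1 1 0> <1 1 1>
PSO∖claimed = {<0 1 1>}

missing: thr0.a=0 thr1.a=1 thr2.a=1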